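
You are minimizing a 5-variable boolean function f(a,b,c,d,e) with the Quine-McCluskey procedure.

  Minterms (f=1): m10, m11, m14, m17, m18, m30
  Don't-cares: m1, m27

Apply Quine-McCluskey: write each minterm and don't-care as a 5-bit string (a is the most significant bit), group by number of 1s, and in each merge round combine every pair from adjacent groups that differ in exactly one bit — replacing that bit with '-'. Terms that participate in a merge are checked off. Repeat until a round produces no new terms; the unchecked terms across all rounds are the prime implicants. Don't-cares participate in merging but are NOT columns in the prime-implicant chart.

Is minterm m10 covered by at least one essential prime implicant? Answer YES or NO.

size-2^0 implicants → 00001(✓)  01010(✓)  01011(✓)  01110(✓)  10001(✓)  10010  11011(✓)  11110(✓)
size-2^1 implicants → -0001  -1011  -1110  01-10  0101-
Unchecked terms (primes): -0001, -1011, -1110, 01-10, 0101-, 10010
Minterm coverage:
  m10 ⊆ 01-10,0101-
  m11 ⊆ -1011,0101-
  m14 ⊆ -1110,01-10
  m17 ⊆ -0001 [E]
  m18 ⊆ 10010 [E]
  m30 ⊆ -1110 [E]
E = {-0001, -1110, 10010}

NO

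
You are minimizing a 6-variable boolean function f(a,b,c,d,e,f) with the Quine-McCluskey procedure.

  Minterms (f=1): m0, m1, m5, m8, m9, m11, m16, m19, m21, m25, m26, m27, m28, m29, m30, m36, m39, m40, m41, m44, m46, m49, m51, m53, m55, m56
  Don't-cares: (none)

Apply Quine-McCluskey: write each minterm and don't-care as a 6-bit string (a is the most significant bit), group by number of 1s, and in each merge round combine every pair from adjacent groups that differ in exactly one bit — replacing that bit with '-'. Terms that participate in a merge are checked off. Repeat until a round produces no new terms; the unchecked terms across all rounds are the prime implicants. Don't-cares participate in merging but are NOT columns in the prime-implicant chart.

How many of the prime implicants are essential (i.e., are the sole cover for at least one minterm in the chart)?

size-2^0 implicants → 000000(✓)  000001(✓)  000101(✓)  001000(✓)  001001(✓)  001011(✓)  010000(✓)  010011(✓)  010101(✓)  011001(✓)  011010(✓)  011011(✓)  011100(✓)  011101(✓)  011110(✓)  100100(✓)  100111(✓)  101000(✓)  101001(✓)  101100(✓)  101110(✓)  110001(✓)  110011(✓)  110101(✓)  110111(✓)  111000(✓)
size-2^1 implicants → -01000(✓)  -01001(✓)  -10011  -10101  0-0000  0-0101  0-1001(✓)  0-1011(✓)  00-000(✓)  00-001(✓)  000-01  00000-(✓)  0010-1(✓)  00100-(✓)  01-011  01-101  011-01  011-10  0110-1(✓)  01101-  0111-0  01110-  1-0111  1-1000  10-100  101-00  10100-(✓)  1011-0  110-01(✓)  110-11(✓)  1100-1(✓)  1101-1(✓)
size-2^2 implicants → -0100-  0-10-1  00-00-  110--1
Unchecked terms (primes): -0100-, -10011, -10101, 0-0000, 0-0101, 0-10-1, 00-00-, 000-01, 01-011, 01-101, 011-01, 011-10, 01101-, 0111-0, 01110-, 1-0111, 1-1000, 10-100, 101-00, 1011-0, 110--1
Minterm coverage:
  m0 ⊆ 0-0000,00-00-
  m1 ⊆ 00-00-,000-01
  m5 ⊆ 0-0101,000-01
  m8 ⊆ -0100-,00-00-
  m9 ⊆ -0100-,0-10-1,00-00-
  m11 ⊆ 0-10-1 [E]
  m16 ⊆ 0-0000 [E]
  m19 ⊆ -10011,01-011
  m21 ⊆ -10101,0-0101,01-101
  m25 ⊆ 0-10-1,011-01
  m26 ⊆ 011-10,01101-
  m27 ⊆ 0-10-1,01-011,01101-
  m28 ⊆ 0111-0,01110-
  m29 ⊆ 01-101,011-01,01110-
  m30 ⊆ 011-10,0111-0
  m36 ⊆ 10-100 [E]
  m39 ⊆ 1-0111 [E]
  m40 ⊆ -0100-,1-1000,101-00
  m41 ⊆ -0100- [E]
  m44 ⊆ 10-100,101-00,1011-0
  m46 ⊆ 1011-0 [E]
  m49 ⊆ 110--1 [E]
  m51 ⊆ -10011,110--1
  m53 ⊆ -10101,110--1
  m55 ⊆ 1-0111,110--1
  m56 ⊆ 1-1000 [E]
E = {-0100-, 0-0000, 0-10-1, 1-0111, 1-1000, 10-100, 1011-0, 110--1}

8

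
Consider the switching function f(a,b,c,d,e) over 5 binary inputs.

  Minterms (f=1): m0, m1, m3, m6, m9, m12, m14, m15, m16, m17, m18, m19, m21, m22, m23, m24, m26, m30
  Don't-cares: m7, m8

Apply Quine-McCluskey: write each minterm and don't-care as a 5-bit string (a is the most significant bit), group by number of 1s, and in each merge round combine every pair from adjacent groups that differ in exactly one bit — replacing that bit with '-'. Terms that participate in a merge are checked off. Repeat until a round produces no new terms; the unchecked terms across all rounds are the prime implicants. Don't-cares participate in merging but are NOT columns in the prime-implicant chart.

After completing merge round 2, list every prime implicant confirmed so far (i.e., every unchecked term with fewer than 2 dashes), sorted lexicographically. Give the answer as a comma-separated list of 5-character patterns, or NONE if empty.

Round 0: 00000✓ 00001✓ 00011✓ 00110✓ 00111✓ 01000✓ 01001✓ 01100✓ 01110✓ 01111✓ 10000✓ 10001✓ 10010✓ 10011✓ 10101✓ 10110✓ 10111✓ 11000✓ 11010✓ 11110✓
Round 1: -0000✓ -0001✓ -0011✓ -0110✓ -0111✓ -1000✓ -1110✓ 0-000✓ 0-001✓ 0-110✓ 0-111✓ 00-11✓ 000-1✓ 0000-✓ 0011-✓ 01-00 0100-✓ 011-0 0111-✓ 1-000✓ 1-010✓ 1-110✓ 10-01✓ 10-10✓ 10-11✓ 100-0✓ 100-1✓ 1000-✓ 1001-✓ 101-1✓ 1011-✓ 11-10✓ 110-0✓
Round 2: --000 --110 -0-11 -00-1 -000- -011- 0-00- 0-11- 1--10 1-0-0 10--1 10-1- 100--
PIs = {--000, --110, -0-11, -00-1, -000-, -011-, 0-00-, 0-11-, 01-00, 011-0, 1--10, 1-0-0, 10--1, 10-1-, 100--}

01-00, 011-0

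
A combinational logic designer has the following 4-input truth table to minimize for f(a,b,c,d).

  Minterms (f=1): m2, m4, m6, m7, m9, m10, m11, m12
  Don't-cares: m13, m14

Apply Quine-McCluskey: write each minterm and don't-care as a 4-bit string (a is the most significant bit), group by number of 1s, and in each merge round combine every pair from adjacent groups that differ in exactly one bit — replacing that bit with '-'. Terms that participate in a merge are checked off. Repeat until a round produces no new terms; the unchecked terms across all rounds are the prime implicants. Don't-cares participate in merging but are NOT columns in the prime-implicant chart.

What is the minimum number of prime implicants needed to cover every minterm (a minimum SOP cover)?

size-2^0 implicants → 0010(✓)  0100(✓)  0110(✓)  0111(✓)  1001(✓)  1010(✓)  1011(✓)  1100(✓)  1101(✓)  1110(✓)
size-2^1 implicants → -010(✓)  -100(✓)  -110(✓)  0-10(✓)  01-0(✓)  011-  1-01  1-10(✓)  10-1  101-  11-0(✓)  110-
size-2^2 implicants → --10  -1-0
Unchecked terms (primes): --10, -1-0, 011-, 1-01, 10-1, 101-, 110-
Minterm coverage:
  m2 ⊆ --10 [E]
  m4 ⊆ -1-0 [E]
  m6 ⊆ --10,-1-0,011-
  m7 ⊆ 011- [E]
  m9 ⊆ 1-01,10-1
  m10 ⊆ --10,101-
  m11 ⊆ 10-1,101-
  m12 ⊆ -1-0,110-
E = {--10, -1-0, 011-}
Petrick residual → 10-1
Cover = cd' + bd' + a'bc + ab'd  |cover|=4

4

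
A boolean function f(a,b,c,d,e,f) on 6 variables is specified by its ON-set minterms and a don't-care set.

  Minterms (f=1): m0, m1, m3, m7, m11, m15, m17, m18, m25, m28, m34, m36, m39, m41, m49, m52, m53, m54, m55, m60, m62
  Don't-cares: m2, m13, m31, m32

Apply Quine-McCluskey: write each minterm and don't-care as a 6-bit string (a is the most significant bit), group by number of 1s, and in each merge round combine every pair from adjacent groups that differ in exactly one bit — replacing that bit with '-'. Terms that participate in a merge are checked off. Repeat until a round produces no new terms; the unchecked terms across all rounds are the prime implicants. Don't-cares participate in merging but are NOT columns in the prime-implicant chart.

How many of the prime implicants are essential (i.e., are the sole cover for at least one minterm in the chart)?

Round 0: 000000✓ 000001✓ 000010✓ 000011✓ 000111✓ 001011✓ 001101✓ 001111✓ 010001✓ 010010✓ 011001✓ 011100✓ 011111✓ 100000✓ 100010✓ 100100✓ 100111✓ 101001 110001✓ 110100✓ 110101✓ 110110✓ 110111✓ 111100✓ 111110✓
Round 1: -00000✓ -00010✓ -00111 -10001 -11100 0-0001 0-0010 0-1111 00-011✓ 00-111✓ 000-11✓ 0000-0✓ 0000-1✓ 00000-✓ 00001-✓ 001-11✓ 0011-1 01-001 1-0100 1-0111 100-00 1000-0✓ 11-100✓ 11-110✓ 110-01 1101-0✓ 1101-1✓ 11010-✓ 11011-✓ 1111-0✓
Round 2: -000-0 00--11 0000-- 11-1-0 1101--
PIs = {-000-0, -00111, -10001, -11100, 0-0001, 0-0010, 0-1111, 00--11, 0000--, 0011-1, 01-001, 1-0100, 1-0111, 100-00, 101001, 11-1-0, 110-01, 1101--}
Coverage chart:
  m0: -000-0,0000--
  m1: 0-0001,0000--
  m3: 00--11,0000--
  m7: -00111,00--11
  m11: 00--11 ←essential
  m15: 0-1111,00--11,0011-1
  m17: -10001,0-0001,01-001
  m18: 0-0010 ←essential
  m25: 01-001 ←essential
  m28: -11100 ←essential
  m34: -000-0 ←essential
  m36: 1-0100,100-00
  m39: -00111,1-0111
  m41: 101001 ←essential
  m49: -10001,110-01
  m52: 1-0100,11-1-0,1101--
  m53: 110-01,1101--
  m54: 11-1-0,1101--
  m55: 1-0111,1101--
  m60: -11100,11-1-0
  m62: 11-1-0 ←essential
Essential: -000-0, -11100, 0-0010, 00--11, 01-001, 101001, 11-1-0

7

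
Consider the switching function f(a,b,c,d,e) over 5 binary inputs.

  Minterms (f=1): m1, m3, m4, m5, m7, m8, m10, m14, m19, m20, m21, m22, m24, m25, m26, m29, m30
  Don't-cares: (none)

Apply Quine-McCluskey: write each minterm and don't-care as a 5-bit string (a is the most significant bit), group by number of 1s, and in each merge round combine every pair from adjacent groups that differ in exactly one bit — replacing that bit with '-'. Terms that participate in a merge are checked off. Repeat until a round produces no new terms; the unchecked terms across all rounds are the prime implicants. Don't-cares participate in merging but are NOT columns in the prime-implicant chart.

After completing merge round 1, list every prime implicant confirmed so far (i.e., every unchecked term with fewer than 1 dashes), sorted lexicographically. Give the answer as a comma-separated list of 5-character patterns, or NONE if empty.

NONE

Round 0: 00001✓ 00011✓ 00100✓ 00101✓ 00111✓ 01000✓ 01010✓ 01110✓ 10011✓ 10100✓ 10101✓ 10110✓ 11000✓ 11001✓ 11010✓ 11101✓ 11110✓
Round 1: -0011 -0100✓ -0101✓ -1000✓ -1010✓ -1110✓ 00-01✓ 00-11✓ 000-1✓ 001-1✓ 0010-✓ 01-10✓ 010-0✓ 1-101 1-110 101-0 1010-✓ 11-01 11-10✓ 110-0✓ 1100-
Round 2: -010- -1-10 -10-0 00--1
PIs = {-0011, -010-, -1-10, -10-0, 00--1, 1-101, 1-110, 101-0, 11-01, 1100-}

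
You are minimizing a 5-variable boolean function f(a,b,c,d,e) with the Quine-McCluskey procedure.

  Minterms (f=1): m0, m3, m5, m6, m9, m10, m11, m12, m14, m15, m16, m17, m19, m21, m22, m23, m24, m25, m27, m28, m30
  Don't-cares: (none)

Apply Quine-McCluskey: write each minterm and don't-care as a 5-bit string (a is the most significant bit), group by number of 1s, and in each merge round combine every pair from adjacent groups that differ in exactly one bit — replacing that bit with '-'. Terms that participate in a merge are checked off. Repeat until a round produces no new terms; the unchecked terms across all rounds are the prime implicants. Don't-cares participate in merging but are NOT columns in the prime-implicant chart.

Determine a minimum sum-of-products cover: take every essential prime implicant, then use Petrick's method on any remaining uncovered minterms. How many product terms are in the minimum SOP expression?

9

size-2^0 implicants → 00000(✓)  00011(✓)  00101(✓)  00110(✓)  01001(✓)  01010(✓)  01011(✓)  01100(✓)  01110(✓)  01111(✓)  10000(✓)  10001(✓)  10011(✓)  10101(✓)  10110(✓)  10111(✓)  11000(✓)  11001(✓)  11011(✓)  11100(✓)  11110(✓)
size-2^1 implicants → -0000  -0011(✓)  -0101  -0110(✓)  -1001(✓)  -1011(✓)  -1100(✓)  -1110(✓)  0-011(✓)  0-110(✓)  01-10(✓)  01-11(✓)  010-1(✓)  0101-(✓)  011-0(✓)  0111-(✓)  1-000(✓)  1-001(✓)  1-011(✓)  1-110(✓)  10-01(✓)  10-11(✓)  100-1(✓)  1000-(✓)  101-1(✓)  1011-  11-00  110-1(✓)  1100-(✓)  111-0(✓)
size-2^2 implicants → --011  --110  -10-1  -11-0  01-1-  1-0-1  1-00-  10--1
Unchecked terms (primes): --011, --110, -0000, -0101, -10-1, -11-0, 01-1-, 1-0-1, 1-00-, 10--1, 1011-, 11-00
Minterm coverage:
  m0 ⊆ -0000 [E]
  m3 ⊆ --011 [E]
  m5 ⊆ -0101 [E]
  m6 ⊆ --110 [E]
  m9 ⊆ -10-1 [E]
  m10 ⊆ 01-1- [E]
  m11 ⊆ --011,-10-1,01-1-
  m12 ⊆ -11-0 [E]
  m14 ⊆ --110,-11-0,01-1-
  m15 ⊆ 01-1- [E]
  m16 ⊆ -0000,1-00-
  m17 ⊆ 1-0-1,1-00-,10--1
  m19 ⊆ --011,1-0-1,10--1
  m21 ⊆ -0101,10--1
  m22 ⊆ --110,1011-
  m23 ⊆ 10--1,1011-
  m24 ⊆ 1-00-,11-00
  m25 ⊆ -10-1,1-0-1,1-00-
  m27 ⊆ --011,-10-1,1-0-1
  m28 ⊆ -11-0,11-00
  m30 ⊆ --110,-11-0
E = {--011, --110, -0000, -0101, -10-1, -11-0, 01-1-}
Petrick residual → 1-00-, 10--1
Cover = c'de + cde' + b'c'd'e' + b'cd'e + bc'e + bce' + a'bd + ac'd' + ab'e  |cover|=9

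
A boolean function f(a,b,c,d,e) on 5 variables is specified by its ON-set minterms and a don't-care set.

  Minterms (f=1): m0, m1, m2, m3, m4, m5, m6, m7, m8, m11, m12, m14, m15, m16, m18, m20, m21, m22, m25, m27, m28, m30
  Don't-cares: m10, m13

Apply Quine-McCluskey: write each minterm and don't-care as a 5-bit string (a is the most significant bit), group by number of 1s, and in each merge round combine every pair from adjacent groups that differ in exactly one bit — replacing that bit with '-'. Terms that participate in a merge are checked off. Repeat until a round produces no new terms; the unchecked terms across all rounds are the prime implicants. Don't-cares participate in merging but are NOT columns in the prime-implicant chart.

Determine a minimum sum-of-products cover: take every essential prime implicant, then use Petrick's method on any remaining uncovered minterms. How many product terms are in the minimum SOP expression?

7

size-2^0 implicants → 00000(✓)  00001(✓)  00010(✓)  00011(✓)  00100(✓)  00101(✓)  00110(✓)  00111(✓)  01000(✓)  01010(✓)  01011(✓)  01100(✓)  01101(✓)  01110(✓)  01111(✓)  10000(✓)  10010(✓)  10100(✓)  10101(✓)  10110(✓)  11001(✓)  11011(✓)  11100(✓)  11110(✓)
size-2^1 implicants → -0000(✓)  -0010(✓)  -0100(✓)  -0101(✓)  -0110(✓)  -1011  -1100(✓)  -1110(✓)  0-000(✓)  0-010(✓)  0-011(✓)  0-100(✓)  0-101(✓)  0-110(✓)  0-111(✓)  00-00(✓)  00-01(✓)  00-10(✓)  00-11(✓)  000-0(✓)  000-1(✓)  0000-(✓)  0001-(✓)  001-0(✓)  001-1(✓)  0010-(✓)  0011-(✓)  01-00(✓)  01-10(✓)  01-11(✓)  010-0(✓)  0101-(✓)  011-0(✓)  011-1(✓)  0110-(✓)  0111-(✓)  1-100(✓)  1-110(✓)  10-00(✓)  10-10(✓)  100-0(✓)  101-0(✓)  1010-(✓)  110-1  111-0(✓)
size-2^2 implicants → --100(✓)  --110(✓)  -0-00(✓)  -0-10(✓)  -00-0(✓)  -01-0(✓)  -010-  -11-0(✓)  0--00(✓)  0--10(✓)  0--11(✓)  0-0-0(✓)  0-01-(✓)  0-1-0(✓)  0-1-1(✓)  0-10-(✓)  0-11-(✓)  00--0(✓)  00--1(✓)  00-0-(✓)  00-1-(✓)  000--(✓)  001--(✓)  01--0(✓)  01-1-(✓)  011--(✓)  1-1-0(✓)  10--0(✓)
size-2^3 implicants → --1-0  -0--0  0---0  0--1-  0-1--  00---
Unchecked terms (primes): --1-0, -0--0, -010-, -1011, 0---0, 0--1-, 0-1--, 00---, 110-1
Minterm coverage:
  m0 ⊆ -0--0,0---0,00---
  m1 ⊆ 00--- [E]
  m2 ⊆ -0--0,0---0,0--1-,00---
  m3 ⊆ 0--1-,00---
  m4 ⊆ --1-0,-0--0,-010-,0---0,0-1--,00---
  m5 ⊆ -010-,0-1--,00---
  m6 ⊆ --1-0,-0--0,0---0,0--1-,0-1--,00---
  m7 ⊆ 0--1-,0-1--,00---
  m8 ⊆ 0---0 [E]
  m11 ⊆ -1011,0--1-
  m12 ⊆ --1-0,0---0,0-1--
  m14 ⊆ --1-0,0---0,0--1-,0-1--
  m15 ⊆ 0--1-,0-1--
  m16 ⊆ -0--0 [E]
  m18 ⊆ -0--0 [E]
  m20 ⊆ --1-0,-0--0,-010-
  m21 ⊆ -010- [E]
  m22 ⊆ --1-0,-0--0
  m25 ⊆ 110-1 [E]
  m27 ⊆ -1011,110-1
  m28 ⊆ --1-0 [E]
  m30 ⊆ --1-0 [E]
E = {--1-0, -0--0, -010-, 0---0, 00---, 110-1}
Petrick residual → 0--1-
Cover = ce' + b'e' + b'cd' + a'e' + a'd + a'b' + abc'e  |cover|=7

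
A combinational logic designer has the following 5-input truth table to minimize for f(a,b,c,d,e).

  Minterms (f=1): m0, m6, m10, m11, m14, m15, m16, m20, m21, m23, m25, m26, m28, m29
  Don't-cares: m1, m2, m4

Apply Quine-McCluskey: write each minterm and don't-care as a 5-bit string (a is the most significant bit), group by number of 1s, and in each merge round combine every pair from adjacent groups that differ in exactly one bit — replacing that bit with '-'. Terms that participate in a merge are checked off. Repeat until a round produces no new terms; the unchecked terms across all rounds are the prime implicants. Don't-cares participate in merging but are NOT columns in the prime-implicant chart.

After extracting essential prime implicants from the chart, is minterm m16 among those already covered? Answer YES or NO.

YES

Round 0: 00000✓ 00001✓ 00010✓ 00100✓ 00110✓ 01010✓ 01011✓ 01110✓ 01111✓ 10000✓ 10100✓ 10101✓ 10111✓ 11001✓ 11010✓ 11100✓ 11101✓
Round 1: -0000✓ -0100✓ -1010 0-010✓ 0-110✓ 00-00✓ 00-10✓ 000-0✓ 0000- 001-0✓ 01-10✓ 01-11✓ 0101-✓ 0111-✓ 1-100✓ 1-101✓ 10-00✓ 101-1 1010-✓ 11-01 1110-✓
Round 2: -0-00 0--10 00--0 01-1- 1-10-
PIs = {-0-00, -1010, 0--10, 00--0, 0000-, 01-1-, 1-10-, 101-1, 11-01}
Coverage chart:
  m0: -0-00,00--0,0000-
  m6: 0--10,00--0
  m10: -1010,0--10,01-1-
  m11: 01-1- ←essential
  m14: 0--10,01-1-
  m15: 01-1- ←essential
  m16: -0-00 ←essential
  m20: -0-00,1-10-
  m21: 1-10-,101-1
  m23: 101-1 ←essential
  m25: 11-01 ←essential
  m26: -1010 ←essential
  m28: 1-10- ←essential
  m29: 1-10-,11-01
Essential: -0-00, -1010, 01-1-, 1-10-, 101-1, 11-01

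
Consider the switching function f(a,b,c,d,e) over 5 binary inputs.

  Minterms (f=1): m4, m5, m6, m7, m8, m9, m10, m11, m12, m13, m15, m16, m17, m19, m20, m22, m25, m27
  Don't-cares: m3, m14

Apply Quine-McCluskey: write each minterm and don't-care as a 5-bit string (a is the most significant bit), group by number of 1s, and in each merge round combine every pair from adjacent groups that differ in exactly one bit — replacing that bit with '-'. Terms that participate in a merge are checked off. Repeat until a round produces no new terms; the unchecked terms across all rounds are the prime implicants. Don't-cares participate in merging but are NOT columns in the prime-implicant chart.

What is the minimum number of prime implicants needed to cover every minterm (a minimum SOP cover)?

size-2^0 implicants → 00011(✓)  00100(✓)  00101(✓)  00110(✓)  00111(✓)  01000(✓)  01001(✓)  01010(✓)  01011(✓)  01100(✓)  01101(✓)  01110(✓)  01111(✓)  10000(✓)  10001(✓)  10011(✓)  10100(✓)  10110(✓)  11001(✓)  11011(✓)
size-2^1 implicants → -0011(✓)  -0100(✓)  -0110(✓)  -1001(✓)  -1011(✓)  0-011(✓)  0-100(✓)  0-101(✓)  0-110(✓)  0-111(✓)  00-11(✓)  001-0(✓)  001-1(✓)  0010-(✓)  0011-(✓)  01-00(✓)  01-01(✓)  01-10(✓)  01-11(✓)  010-0(✓)  010-1(✓)  0100-(✓)  0101-(✓)  011-0(✓)  011-1(✓)  0110-(✓)  0111-(✓)  1-001(✓)  1-011(✓)  10-00  100-1(✓)  1000-  101-0(✓)  110-1(✓)
size-2^2 implicants → --011  -01-0  -10-1  0--11  0-1-0(✓)  0-1-1(✓)  0-10-(✓)  0-11-(✓)  001--(✓)  01--0(✓)  01--1(✓)  01-0-(✓)  01-1-(✓)  010--(✓)  011--(✓)  1-0-1
size-2^3 implicants → 0-1--  01---
Unchecked terms (primes): --011, -01-0, -10-1, 0--11, 0-1--, 01---, 1-0-1, 10-00, 1000-
Minterm coverage:
  m4 ⊆ -01-0,0-1--
  m5 ⊆ 0-1-- [E]
  m6 ⊆ -01-0,0-1--
  m7 ⊆ 0--11,0-1--
  m8 ⊆ 01--- [E]
  m9 ⊆ -10-1,01---
  m10 ⊆ 01--- [E]
  m11 ⊆ --011,-10-1,0--11,01---
  m12 ⊆ 0-1--,01---
  m13 ⊆ 0-1--,01---
  m15 ⊆ 0--11,0-1--,01---
  m16 ⊆ 10-00,1000-
  m17 ⊆ 1-0-1,1000-
  m19 ⊆ --011,1-0-1
  m20 ⊆ -01-0,10-00
  m22 ⊆ -01-0 [E]
  m25 ⊆ -10-1,1-0-1
  m27 ⊆ --011,-10-1,1-0-1
E = {-01-0, 0-1--, 01---}
Petrick residual → 1-0-1, 10-00
Cover = b'ce' + a'c + a'b + ac'e + ab'd'e'  |cover|=5

5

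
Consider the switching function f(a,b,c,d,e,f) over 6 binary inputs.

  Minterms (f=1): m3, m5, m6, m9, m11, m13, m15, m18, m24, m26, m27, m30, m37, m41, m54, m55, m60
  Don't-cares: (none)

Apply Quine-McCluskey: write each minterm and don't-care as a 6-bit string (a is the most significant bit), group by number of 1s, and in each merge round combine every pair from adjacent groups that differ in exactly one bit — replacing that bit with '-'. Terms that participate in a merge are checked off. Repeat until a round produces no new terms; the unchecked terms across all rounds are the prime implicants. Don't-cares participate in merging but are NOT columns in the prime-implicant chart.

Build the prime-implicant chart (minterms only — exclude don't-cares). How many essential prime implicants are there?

10

Round 0: 000011✓ 000101✓ 000110 001001✓ 001011✓ 001101✓ 001111✓ 010010✓ 011000✓ 011010✓ 011011✓ 011110✓ 100101✓ 101001✓ 110110✓ 110111✓ 111100
Round 1: -00101 -01001 0-1011 00-011 00-101 001-01✓ 001-11✓ 0010-1✓ 0011-1✓ 01-010 011-10 0110-0 01101- 11011-
Round 2: 001--1
PIs = {-00101, -01001, 0-1011, 00-011, 00-101, 000110, 001--1, 01-010, 011-10, 0110-0, 01101-, 11011-, 111100}
Coverage chart:
  m3: 00-011 ←essential
  m5: -00101,00-101
  m6: 000110 ←essential
  m9: -01001,001--1
  m11: 0-1011,00-011,001--1
  m13: 00-101,001--1
  m15: 001--1 ←essential
  m18: 01-010 ←essential
  m24: 0110-0 ←essential
  m26: 01-010,011-10,0110-0,01101-
  m27: 0-1011,01101-
  m30: 011-10 ←essential
  m37: -00101 ←essential
  m41: -01001 ←essential
  m54: 11011- ←essential
  m55: 11011- ←essential
  m60: 111100 ←essential
Essential: -00101, -01001, 00-011, 000110, 001--1, 01-010, 011-10, 0110-0, 11011-, 111100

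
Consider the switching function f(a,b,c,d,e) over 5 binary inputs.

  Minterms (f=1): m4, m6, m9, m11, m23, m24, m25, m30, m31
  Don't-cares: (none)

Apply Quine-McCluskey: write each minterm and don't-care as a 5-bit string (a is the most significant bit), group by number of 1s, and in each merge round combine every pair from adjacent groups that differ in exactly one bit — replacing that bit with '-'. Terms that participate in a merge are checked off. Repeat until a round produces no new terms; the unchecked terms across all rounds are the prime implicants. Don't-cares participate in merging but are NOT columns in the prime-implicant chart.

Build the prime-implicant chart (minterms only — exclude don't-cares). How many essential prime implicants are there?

Round 0: 00100✓ 00110✓ 01001✓ 01011✓ 10111✓ 11000✓ 11001✓ 11110✓ 11111✓
Round 1: -1001 001-0 010-1 1-111 1100- 1111-
PIs = {-1001, 001-0, 010-1, 1-111, 1100-, 1111-}
Coverage chart:
  m4: 001-0 ←essential
  m6: 001-0 ←essential
  m9: -1001,010-1
  m11: 010-1 ←essential
  m23: 1-111 ←essential
  m24: 1100- ←essential
  m25: -1001,1100-
  m30: 1111- ←essential
  m31: 1-111,1111-
Essential: 001-0, 010-1, 1-111, 1100-, 1111-

5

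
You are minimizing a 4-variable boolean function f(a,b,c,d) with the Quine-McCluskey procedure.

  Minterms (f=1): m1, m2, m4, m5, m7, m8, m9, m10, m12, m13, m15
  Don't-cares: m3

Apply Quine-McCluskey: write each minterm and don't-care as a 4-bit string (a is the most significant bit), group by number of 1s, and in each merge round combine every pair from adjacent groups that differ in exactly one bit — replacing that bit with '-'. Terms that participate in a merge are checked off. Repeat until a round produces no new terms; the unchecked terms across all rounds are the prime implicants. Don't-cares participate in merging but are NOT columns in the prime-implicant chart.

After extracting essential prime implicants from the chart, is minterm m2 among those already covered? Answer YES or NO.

[col 0] 0001*, 0010*, 0011*, 0100*, 0101*, 0111*, 1000*, 1001*, 1010*, 1100*, 1101*, 1111*
[col 1] -001*, -010, -100*, -101*, -111*, 0-01*, 0-11*, 00-1*, 001-, 01-1*, 010-*, 1-00*, 1-01*, 10-0, 100-*, 11-1*, 110-*
[col 2] --01, -1-1, -10-, 0--1, 1-0-
Prime implicants: --01, -010, -1-1, -10-, 0--1, 001-, 1-0-, 10-0
PI chart (minterm → PIs covering it):
  1 | --01,0--1
  2 | -010,001-
  4 | -10-  (sole → essential)
  5 | --01,-1-1,-10-,0--1
  7 | -1-1,0--1
  8 | 1-0-,10-0
  9 | --01,1-0-
  10 | -010,10-0
  12 | -10-,1-0-
  13 | --01,-1-1,-10-,1-0-
  15 | -1-1  (sole → essential)
Essential prime implicants: -1-1, -10-

NO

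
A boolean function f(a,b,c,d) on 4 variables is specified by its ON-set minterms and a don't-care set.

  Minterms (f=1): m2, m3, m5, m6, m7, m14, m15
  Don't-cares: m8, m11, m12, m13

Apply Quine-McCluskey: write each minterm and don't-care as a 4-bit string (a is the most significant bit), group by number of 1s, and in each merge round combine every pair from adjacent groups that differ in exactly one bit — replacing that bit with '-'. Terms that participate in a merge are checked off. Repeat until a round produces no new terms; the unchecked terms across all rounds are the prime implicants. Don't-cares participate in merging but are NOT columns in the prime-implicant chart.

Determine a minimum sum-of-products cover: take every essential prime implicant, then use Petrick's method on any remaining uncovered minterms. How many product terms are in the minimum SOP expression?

3

size-2^0 implicants → 0010(✓)  0011(✓)  0101(✓)  0110(✓)  0111(✓)  1000(✓)  1011(✓)  1100(✓)  1101(✓)  1110(✓)  1111(✓)
size-2^1 implicants → -011(✓)  -101(✓)  -110(✓)  -111(✓)  0-10(✓)  0-11(✓)  001-(✓)  01-1(✓)  011-(✓)  1-00  1-11(✓)  11-0(✓)  11-1(✓)  110-(✓)  111-(✓)
size-2^2 implicants → --11  -1-1  -11-  0-1-  11--
Unchecked terms (primes): --11, -1-1, -11-, 0-1-, 1-00, 11--
Minterm coverage:
  m2 ⊆ 0-1- [E]
  m3 ⊆ --11,0-1-
  m5 ⊆ -1-1 [E]
  m6 ⊆ -11-,0-1-
  m7 ⊆ --11,-1-1,-11-,0-1-
  m14 ⊆ -11-,11--
  m15 ⊆ --11,-1-1,-11-,11--
E = {-1-1, 0-1-}
Petrick residual → -11-
Cover = bd + bc + a'c  |cover|=3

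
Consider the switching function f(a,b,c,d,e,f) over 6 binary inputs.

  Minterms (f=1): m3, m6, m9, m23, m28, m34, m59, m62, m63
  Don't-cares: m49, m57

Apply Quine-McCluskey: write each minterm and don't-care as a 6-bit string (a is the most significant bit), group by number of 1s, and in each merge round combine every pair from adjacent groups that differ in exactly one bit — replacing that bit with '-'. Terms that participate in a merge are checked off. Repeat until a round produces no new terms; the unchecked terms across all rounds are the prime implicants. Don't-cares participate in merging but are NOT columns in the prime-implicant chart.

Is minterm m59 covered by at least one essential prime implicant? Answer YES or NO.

NO

Round 0: 000011 000110 001001 010111 011100 100010 110001✓ 111001✓ 111011✓ 111110✓ 111111✓
Round 1: 11-001 111-11 1110-1 11111-
PIs = {000011, 000110, 001001, 010111, 011100, 100010, 11-001, 111-11, 1110-1, 11111-}
Coverage chart:
  m3: 000011 ←essential
  m6: 000110 ←essential
  m9: 001001 ←essential
  m23: 010111 ←essential
  m28: 011100 ←essential
  m34: 100010 ←essential
  m59: 111-11,1110-1
  m62: 11111- ←essential
  m63: 111-11,11111-
Essential: 000011, 000110, 001001, 010111, 011100, 100010, 11111-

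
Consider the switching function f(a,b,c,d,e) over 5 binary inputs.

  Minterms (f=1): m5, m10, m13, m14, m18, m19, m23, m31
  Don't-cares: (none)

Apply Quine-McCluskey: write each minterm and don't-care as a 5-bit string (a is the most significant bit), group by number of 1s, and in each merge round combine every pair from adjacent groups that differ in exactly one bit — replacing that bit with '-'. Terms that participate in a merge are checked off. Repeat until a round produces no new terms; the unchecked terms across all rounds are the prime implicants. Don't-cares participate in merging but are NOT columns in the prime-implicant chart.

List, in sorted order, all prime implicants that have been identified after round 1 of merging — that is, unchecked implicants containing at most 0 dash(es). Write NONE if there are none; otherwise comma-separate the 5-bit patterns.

size-2^0 implicants → 00101(✓)  01010(✓)  01101(✓)  01110(✓)  10010(✓)  10011(✓)  10111(✓)  11111(✓)
size-2^1 implicants → 0-101  01-10  1-111  10-11  1001-
Unchecked terms (primes): 0-101, 01-10, 1-111, 10-11, 1001-

NONE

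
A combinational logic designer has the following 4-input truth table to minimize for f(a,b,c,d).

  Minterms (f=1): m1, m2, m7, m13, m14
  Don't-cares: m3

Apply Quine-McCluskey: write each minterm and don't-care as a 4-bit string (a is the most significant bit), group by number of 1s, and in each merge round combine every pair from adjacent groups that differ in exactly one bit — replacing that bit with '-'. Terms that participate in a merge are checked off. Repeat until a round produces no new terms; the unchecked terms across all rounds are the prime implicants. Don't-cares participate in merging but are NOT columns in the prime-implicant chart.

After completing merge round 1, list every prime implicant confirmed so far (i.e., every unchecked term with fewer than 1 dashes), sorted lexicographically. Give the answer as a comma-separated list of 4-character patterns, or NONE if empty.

1101, 1110

size-2^0 implicants → 0001(✓)  0010(✓)  0011(✓)  0111(✓)  1101  1110
size-2^1 implicants → 0-11  00-1  001-
Unchecked terms (primes): 0-11, 00-1, 001-, 1101, 1110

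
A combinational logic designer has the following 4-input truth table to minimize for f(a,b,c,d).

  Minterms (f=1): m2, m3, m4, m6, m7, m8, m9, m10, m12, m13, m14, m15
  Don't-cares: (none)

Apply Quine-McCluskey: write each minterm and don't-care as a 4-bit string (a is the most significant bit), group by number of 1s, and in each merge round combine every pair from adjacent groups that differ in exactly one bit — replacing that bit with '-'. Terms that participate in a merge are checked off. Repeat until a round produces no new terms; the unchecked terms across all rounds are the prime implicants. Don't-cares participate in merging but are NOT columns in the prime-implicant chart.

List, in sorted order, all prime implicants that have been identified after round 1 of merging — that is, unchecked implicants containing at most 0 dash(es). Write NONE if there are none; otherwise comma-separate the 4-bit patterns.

NONE

size-2^0 implicants → 0010(✓)  0011(✓)  0100(✓)  0110(✓)  0111(✓)  1000(✓)  1001(✓)  1010(✓)  1100(✓)  1101(✓)  1110(✓)  1111(✓)
size-2^1 implicants → -010(✓)  -100(✓)  -110(✓)  -111(✓)  0-10(✓)  0-11(✓)  001-(✓)  01-0(✓)  011-(✓)  1-00(✓)  1-01(✓)  1-10(✓)  10-0(✓)  100-(✓)  11-0(✓)  11-1(✓)  110-(✓)  111-(✓)
size-2^2 implicants → --10  -1-0  -11-  0-1-  1--0  1-0-  11--
Unchecked terms (primes): --10, -1-0, -11-, 0-1-, 1--0, 1-0-, 11--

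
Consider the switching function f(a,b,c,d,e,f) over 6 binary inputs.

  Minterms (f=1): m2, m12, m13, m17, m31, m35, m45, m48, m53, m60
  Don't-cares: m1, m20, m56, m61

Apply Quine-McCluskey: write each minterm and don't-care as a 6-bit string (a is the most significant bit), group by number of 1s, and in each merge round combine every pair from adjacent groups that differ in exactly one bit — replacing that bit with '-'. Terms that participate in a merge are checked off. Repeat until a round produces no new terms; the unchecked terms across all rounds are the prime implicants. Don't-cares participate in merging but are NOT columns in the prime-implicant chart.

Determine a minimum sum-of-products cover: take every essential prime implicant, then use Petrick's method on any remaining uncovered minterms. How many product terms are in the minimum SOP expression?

[col 0] 000001*, 000010, 001100*, 001101*, 010001*, 010100, 011111, 100011, 101101*, 110000*, 110101*, 111000*, 111100*, 111101*
[col 1] -01101, 0-0001, 00110-, 1-1101, 11-000, 11-101, 111-00, 11110-
Prime implicants: -01101, 0-0001, 000010, 00110-, 010100, 011111, 1-1101, 100011, 11-000, 11-101, 111-00, 11110-
PI chart (minterm → PIs covering it):
  2 | 000010  (sole → essential)
  12 | 00110-  (sole → essential)
  13 | -01101,00110-
  17 | 0-0001  (sole → essential)
  31 | 011111  (sole → essential)
  35 | 100011  (sole → essential)
  45 | -01101,1-1101
  48 | 11-000  (sole → essential)
  53 | 11-101  (sole → essential)
  60 | 111-00,11110-
Essential prime implicants: 0-0001, 000010, 00110-, 011111, 100011, 11-000, 11-101
Petrick residual → -01101, 111-00
Minimum SOP uses 9 PIs: b'cde'f + a'c'd'e'f + a'b'c'd'ef' + a'b'cde' + a'bcdef + ab'c'd'ef + abd'e'f' + abde'f + abce'f'

9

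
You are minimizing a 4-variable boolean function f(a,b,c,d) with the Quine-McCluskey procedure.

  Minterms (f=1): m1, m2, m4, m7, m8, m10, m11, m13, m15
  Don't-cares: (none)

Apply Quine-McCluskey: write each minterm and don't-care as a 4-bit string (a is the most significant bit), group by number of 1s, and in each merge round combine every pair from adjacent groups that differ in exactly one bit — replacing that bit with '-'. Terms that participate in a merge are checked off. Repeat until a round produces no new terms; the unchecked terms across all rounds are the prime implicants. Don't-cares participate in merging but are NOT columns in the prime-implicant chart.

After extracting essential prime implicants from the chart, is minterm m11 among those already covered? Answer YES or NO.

size-2^0 implicants → 0001  0010(✓)  0100  0111(✓)  1000(✓)  1010(✓)  1011(✓)  1101(✓)  1111(✓)
size-2^1 implicants → -010  -111  1-11  10-0  101-  11-1
Unchecked terms (primes): -010, -111, 0001, 0100, 1-11, 10-0, 101-, 11-1
Minterm coverage:
  m1 ⊆ 0001 [E]
  m2 ⊆ -010 [E]
  m4 ⊆ 0100 [E]
  m7 ⊆ -111 [E]
  m8 ⊆ 10-0 [E]
  m10 ⊆ -010,10-0,101-
  m11 ⊆ 1-11,101-
  m13 ⊆ 11-1 [E]
  m15 ⊆ -111,1-11,11-1
E = {-010, -111, 0001, 0100, 10-0, 11-1}

NO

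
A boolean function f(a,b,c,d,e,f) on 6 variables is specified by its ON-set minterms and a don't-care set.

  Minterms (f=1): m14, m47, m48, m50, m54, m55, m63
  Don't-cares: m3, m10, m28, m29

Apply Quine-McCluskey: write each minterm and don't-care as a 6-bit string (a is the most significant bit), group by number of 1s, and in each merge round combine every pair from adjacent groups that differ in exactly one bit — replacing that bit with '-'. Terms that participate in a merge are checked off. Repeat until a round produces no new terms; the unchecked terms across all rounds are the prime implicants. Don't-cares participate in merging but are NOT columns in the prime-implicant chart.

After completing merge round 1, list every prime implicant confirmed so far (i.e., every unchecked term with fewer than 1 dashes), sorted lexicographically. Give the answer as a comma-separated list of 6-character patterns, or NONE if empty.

000011

[col 0] 000011, 001010*, 001110*, 011100*, 011101*, 101111*, 110000*, 110010*, 110110*, 110111*, 111111*
[col 1] 001-10, 01110-, 1-1111, 11-111, 110-10, 1100-0, 11011-
Prime implicants: 000011, 001-10, 01110-, 1-1111, 11-111, 110-10, 1100-0, 11011-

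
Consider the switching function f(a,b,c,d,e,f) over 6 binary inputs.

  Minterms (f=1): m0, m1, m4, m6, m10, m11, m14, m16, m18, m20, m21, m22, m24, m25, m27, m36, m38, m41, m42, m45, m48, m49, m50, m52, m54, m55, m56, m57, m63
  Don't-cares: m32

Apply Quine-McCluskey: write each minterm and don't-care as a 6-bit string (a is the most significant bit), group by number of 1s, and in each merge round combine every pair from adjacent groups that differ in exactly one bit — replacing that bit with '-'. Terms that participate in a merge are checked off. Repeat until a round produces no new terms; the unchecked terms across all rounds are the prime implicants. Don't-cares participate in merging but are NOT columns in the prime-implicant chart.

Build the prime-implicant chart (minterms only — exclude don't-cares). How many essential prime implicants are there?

8

Round 0: 000000✓ 000001✓ 000100✓ 000110✓ 001010✓ 001011✓ 001110✓ 010000✓ 010010✓ 010100✓ 010101✓ 010110✓ 011000✓ 011001✓ 011011✓ 100000✓ 100100✓ 100110✓ 101001✓ 101010✓ 101101✓ 110000✓ 110001✓ 110010✓ 110100✓ 110110✓ 110111✓ 111000✓ 111001✓ 111111✓
Round 1: -00000✓ -00100✓ -00110✓ -01010 -10000✓ -10010✓ -10100✓ -10110✓ -11000✓ -11001✓ 0-0000✓ 0-0100✓ 0-0110✓ 0-1011 00-110 000-00✓ 00000- 0001-0✓ 001-10 00101- 01-000✓ 010-00✓ 010-10✓ 0100-0✓ 0101-0✓ 01010- 0110-1 01100-✓ 1-0000✓ 1-0100✓ 1-0110✓ 1-1001 100-00✓ 1001-0✓ 101-01 11-000✓ 11-001✓ 11-111 110-00✓ 110-10✓ 1100-0✓ 11000-✓ 1101-0✓ 11011- 11100-✓
Round 2: --0000✓ --0100✓ --0110✓ -00-00✓ -001-0✓ -1-000 -10-00✓ -10-10✓ -100-0✓ -101-0✓ -1100- 0-0-00✓ 0-01-0✓ 010--0✓ 1-0-00✓ 1-01-0✓ 11-00- 110--0✓
Round 3: --0-00 --01-0 -10--0
PIs = {--0-00, --01-0, -01010, -1-000, -10--0, -1100-, 0-1011, 00-110, 00000-, 001-10, 00101-, 01010-, 0110-1, 1-1001, 101-01, 11-00-, 11-111, 11011-}
Coverage chart:
  m0: --0-00,00000-
  m1: 00000- ←essential
  m4: --0-00,--01-0
  m6: --01-0,00-110
  m10: -01010,001-10,00101-
  m11: 0-1011,00101-
  m14: 00-110,001-10
  m16: --0-00,-1-000,-10--0
  m18: -10--0 ←essential
  m20: --0-00,--01-0,-10--0,01010-
  m21: 01010- ←essential
  m22: --01-0,-10--0
  m24: -1-000,-1100-
  m25: -1100-,0110-1
  m27: 0-1011,0110-1
  m36: --0-00,--01-0
  m38: --01-0 ←essential
  m41: 1-1001,101-01
  m42: -01010 ←essential
  m45: 101-01 ←essential
  m48: --0-00,-1-000,-10--0,11-00-
  m49: 11-00- ←essential
  m50: -10--0 ←essential
  m52: --0-00,--01-0,-10--0
  m54: --01-0,-10--0,11011-
  m55: 11-111,11011-
  m56: -1-000,-1100-,11-00-
  m57: -1100-,1-1001,11-00-
  m63: 11-111 ←essential
Essential: --01-0, -01010, -10--0, 00000-, 01010-, 101-01, 11-00-, 11-111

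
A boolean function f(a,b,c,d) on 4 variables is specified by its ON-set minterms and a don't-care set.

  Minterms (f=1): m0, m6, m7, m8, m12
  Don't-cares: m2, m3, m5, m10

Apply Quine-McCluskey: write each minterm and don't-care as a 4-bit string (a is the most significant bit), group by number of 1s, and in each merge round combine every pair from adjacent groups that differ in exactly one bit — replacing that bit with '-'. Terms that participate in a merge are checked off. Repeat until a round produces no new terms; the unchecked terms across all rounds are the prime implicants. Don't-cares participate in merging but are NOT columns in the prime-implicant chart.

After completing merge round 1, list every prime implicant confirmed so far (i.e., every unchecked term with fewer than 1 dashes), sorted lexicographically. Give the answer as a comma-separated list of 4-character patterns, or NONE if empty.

[col 0] 0000*, 0010*, 0011*, 0101*, 0110*, 0111*, 1000*, 1010*, 1100*
[col 1] -000*, -010*, 0-10*, 0-11*, 00-0*, 001-*, 01-1, 011-*, 1-00, 10-0*
[col 2] -0-0, 0-1-
Prime implicants: -0-0, 0-1-, 01-1, 1-00

NONE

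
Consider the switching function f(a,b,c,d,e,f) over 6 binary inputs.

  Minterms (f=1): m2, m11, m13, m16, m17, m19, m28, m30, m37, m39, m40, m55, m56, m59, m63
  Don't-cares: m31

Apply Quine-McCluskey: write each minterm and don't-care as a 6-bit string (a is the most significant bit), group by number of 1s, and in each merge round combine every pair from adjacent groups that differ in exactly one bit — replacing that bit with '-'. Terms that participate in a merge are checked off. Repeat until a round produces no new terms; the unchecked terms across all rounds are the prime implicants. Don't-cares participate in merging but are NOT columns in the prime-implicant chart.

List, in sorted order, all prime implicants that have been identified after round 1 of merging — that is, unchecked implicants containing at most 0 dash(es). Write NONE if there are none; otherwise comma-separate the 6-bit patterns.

000010, 001011, 001101

size-2^0 implicants → 000010  001011  001101  010000(✓)  010001(✓)  010011(✓)  011100(✓)  011110(✓)  011111(✓)  100101(✓)  100111(✓)  101000(✓)  110111(✓)  111000(✓)  111011(✓)  111111(✓)
size-2^1 implicants → -11111  0100-1  01000-  0111-0  01111-  1-0111  1-1000  1001-1  11-111  111-11
Unchecked terms (primes): -11111, 000010, 001011, 001101, 0100-1, 01000-, 0111-0, 01111-, 1-0111, 1-1000, 1001-1, 11-111, 111-11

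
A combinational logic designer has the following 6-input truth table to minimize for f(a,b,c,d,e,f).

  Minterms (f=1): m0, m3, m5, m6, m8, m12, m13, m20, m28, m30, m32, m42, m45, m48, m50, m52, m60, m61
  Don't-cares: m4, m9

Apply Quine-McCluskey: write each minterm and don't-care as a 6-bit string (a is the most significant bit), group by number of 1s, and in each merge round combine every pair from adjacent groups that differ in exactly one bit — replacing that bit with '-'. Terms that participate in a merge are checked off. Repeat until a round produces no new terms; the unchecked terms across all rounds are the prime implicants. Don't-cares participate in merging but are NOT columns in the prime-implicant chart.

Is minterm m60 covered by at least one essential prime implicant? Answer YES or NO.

size-2^0 implicants → 000000(✓)  000011  000100(✓)  000101(✓)  000110(✓)  001000(✓)  001001(✓)  001100(✓)  001101(✓)  010100(✓)  011100(✓)  011110(✓)  100000(✓)  101010  101101(✓)  110000(✓)  110010(✓)  110100(✓)  111100(✓)  111101(✓)
size-2^1 implicants → -00000  -01101  -10100(✓)  -11100(✓)  0-0100(✓)  0-1100(✓)  00-000(✓)  00-100(✓)  00-101(✓)  000-00(✓)  0001-0  00010-(✓)  001-00(✓)  001-01(✓)  00100-(✓)  00110-(✓)  01-100(✓)  0111-0  1-0000  1-1101  11-100(✓)  110-00  1100-0  11110-
size-2^2 implicants → -1-100  0--100  00--00  00-10-  001-0-
Unchecked terms (primes): -00000, -01101, -1-100, 0--100, 00--00, 00-10-, 000011, 0001-0, 001-0-, 0111-0, 1-0000, 1-1101, 101010, 110-00, 1100-0, 11110-
Minterm coverage:
  m0 ⊆ -00000,00--00
  m3 ⊆ 000011 [E]
  m5 ⊆ 00-10- [E]
  m6 ⊆ 0001-0 [E]
  m8 ⊆ 00--00,001-0-
  m12 ⊆ 0--100,00--00,00-10-,001-0-
  m13 ⊆ -01101,00-10-,001-0-
  m20 ⊆ -1-100,0--100
  m28 ⊆ -1-100,0--100,0111-0
  m30 ⊆ 0111-0 [E]
  m32 ⊆ -00000,1-0000
  m42 ⊆ 101010 [E]
  m45 ⊆ -01101,1-1101
  m48 ⊆ 1-0000,110-00,1100-0
  m50 ⊆ 1100-0 [E]
  m52 ⊆ -1-100,110-00
  m60 ⊆ -1-100,11110-
  m61 ⊆ 1-1101,11110-
E = {00-10-, 000011, 0001-0, 0111-0, 101010, 1100-0}

NO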